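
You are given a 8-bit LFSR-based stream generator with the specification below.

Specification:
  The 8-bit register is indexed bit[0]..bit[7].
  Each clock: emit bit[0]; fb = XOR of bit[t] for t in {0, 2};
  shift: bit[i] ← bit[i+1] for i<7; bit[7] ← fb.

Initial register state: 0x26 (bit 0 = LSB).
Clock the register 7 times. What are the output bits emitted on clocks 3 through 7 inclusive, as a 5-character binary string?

10010

reg_0 = 0x26
clock 1: out=0, reg = 0x93
clock 2: out=1, reg = 0xC9
clock 3: out=1, reg = 0xE4
clock 4: out=0, reg = 0xF2
clock 5: out=0, reg = 0x79
clock 6: out=1, reg = 0xBC
clock 7: out=0, reg = 0xDE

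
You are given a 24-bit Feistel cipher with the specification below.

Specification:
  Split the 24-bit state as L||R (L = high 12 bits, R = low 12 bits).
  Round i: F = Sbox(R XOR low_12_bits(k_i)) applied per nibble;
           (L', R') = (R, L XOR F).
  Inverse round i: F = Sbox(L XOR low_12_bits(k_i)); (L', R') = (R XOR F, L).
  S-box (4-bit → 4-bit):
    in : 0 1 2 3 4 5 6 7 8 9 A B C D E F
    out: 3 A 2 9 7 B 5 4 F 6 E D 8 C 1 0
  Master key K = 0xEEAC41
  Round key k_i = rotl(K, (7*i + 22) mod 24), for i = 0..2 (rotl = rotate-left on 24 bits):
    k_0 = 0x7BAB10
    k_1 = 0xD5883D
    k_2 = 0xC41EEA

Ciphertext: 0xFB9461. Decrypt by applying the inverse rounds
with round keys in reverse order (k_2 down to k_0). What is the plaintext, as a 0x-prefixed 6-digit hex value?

0x40AAA2

s_0 = ciphertext = 0xFB9461
s_1 = InvRound(s_0, k_2) = 0xED8FB9
s_2 = InvRound(s_1, k_1) = 0xAA2ED8
s_3 = InvRound(s_2, k_0) = 0x40AAA2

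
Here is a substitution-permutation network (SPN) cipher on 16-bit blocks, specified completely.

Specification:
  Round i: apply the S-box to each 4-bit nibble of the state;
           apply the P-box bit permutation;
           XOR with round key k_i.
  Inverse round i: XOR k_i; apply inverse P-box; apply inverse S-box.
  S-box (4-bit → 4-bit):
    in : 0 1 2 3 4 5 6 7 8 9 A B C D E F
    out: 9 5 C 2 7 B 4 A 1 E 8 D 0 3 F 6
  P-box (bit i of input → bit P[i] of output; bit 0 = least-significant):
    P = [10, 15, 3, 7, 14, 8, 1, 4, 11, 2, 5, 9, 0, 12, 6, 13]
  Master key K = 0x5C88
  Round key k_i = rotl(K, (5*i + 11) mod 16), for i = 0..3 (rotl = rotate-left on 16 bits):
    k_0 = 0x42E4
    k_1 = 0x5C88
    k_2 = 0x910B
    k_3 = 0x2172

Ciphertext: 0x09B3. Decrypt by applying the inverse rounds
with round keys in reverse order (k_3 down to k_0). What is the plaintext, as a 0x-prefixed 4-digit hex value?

s_0 = ciphertext = 0x09B3
s_1 = InvRound(s_0, k_3) = 0xB8CA
s_2 = InvRound(s_1, k_2) = 0xB83A
s_3 = InvRound(s_2, k_1) = 0xA6B5
s_4 = InvRound(s_3, k_0) = 0xBC0D

0xBC0D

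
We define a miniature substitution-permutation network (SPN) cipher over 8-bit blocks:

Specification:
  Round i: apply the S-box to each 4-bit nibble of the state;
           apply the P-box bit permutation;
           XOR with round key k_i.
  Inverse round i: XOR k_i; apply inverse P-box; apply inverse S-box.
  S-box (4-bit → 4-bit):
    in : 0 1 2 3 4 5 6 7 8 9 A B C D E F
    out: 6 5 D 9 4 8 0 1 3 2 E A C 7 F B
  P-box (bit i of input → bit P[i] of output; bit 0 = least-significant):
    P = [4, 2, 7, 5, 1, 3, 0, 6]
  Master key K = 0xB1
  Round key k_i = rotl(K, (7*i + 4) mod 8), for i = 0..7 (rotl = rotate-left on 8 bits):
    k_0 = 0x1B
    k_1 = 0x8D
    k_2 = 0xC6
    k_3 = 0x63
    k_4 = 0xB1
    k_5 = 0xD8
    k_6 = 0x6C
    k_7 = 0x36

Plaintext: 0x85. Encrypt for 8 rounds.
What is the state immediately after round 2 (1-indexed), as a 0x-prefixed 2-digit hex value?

s_0 = plaintext = 0x85
s_1 = Round(s_0, k_0) = 0x31
s_2 = Round(s_1, k_1) = 0x5F
s_3 = Round(s_2, k_2) = 0xB2
s_4 = Round(s_3, k_3) = 0x9B
s_5 = Round(s_4, k_4) = 0x9D
s_6 = Round(s_5, k_5) = 0x44
s_7 = Round(s_6, k_6) = 0xED
s_8 = Round(s_7, k_7) = 0xE9

0x5F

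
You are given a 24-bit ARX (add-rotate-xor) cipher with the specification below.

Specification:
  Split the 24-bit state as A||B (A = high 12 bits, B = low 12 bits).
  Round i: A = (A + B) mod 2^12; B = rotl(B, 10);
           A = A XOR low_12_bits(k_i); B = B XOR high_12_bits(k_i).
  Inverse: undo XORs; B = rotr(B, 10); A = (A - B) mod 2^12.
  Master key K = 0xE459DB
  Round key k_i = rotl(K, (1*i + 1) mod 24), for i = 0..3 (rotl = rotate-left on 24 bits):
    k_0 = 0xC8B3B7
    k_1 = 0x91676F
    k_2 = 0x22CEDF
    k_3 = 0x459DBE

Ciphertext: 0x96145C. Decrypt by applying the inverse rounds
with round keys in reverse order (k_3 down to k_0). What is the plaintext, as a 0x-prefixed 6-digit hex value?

s_0 = ciphertext = 0x96145C
s_1 = InvRound(s_0, k_3) = 0x4CB014
s_2 = InvRound(s_1, k_2) = 0x1348E0
s_3 = InvRound(s_2, k_1) = 0xE837D8
s_4 = InvRound(s_3, k_0) = 0xFE6D4E

0xFE6D4E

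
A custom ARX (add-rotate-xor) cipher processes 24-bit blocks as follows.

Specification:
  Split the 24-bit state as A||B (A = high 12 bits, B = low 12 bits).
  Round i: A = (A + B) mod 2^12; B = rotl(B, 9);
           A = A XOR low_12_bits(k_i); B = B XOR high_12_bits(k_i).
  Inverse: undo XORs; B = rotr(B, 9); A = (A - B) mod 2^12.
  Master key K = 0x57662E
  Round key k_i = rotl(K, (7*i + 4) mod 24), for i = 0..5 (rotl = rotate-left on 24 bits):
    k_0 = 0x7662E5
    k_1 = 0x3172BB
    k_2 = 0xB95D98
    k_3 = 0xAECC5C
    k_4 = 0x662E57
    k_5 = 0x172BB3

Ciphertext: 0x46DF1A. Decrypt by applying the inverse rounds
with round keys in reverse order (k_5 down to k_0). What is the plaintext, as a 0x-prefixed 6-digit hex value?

s_0 = ciphertext = 0x46DF1A
s_1 = InvRound(s_0, k_5) = 0xC97347
s_2 = InvRound(s_1, k_4) = 0x99692A
s_3 = InvRound(s_2, k_3) = 0x799E31
s_4 = InvRound(s_3, k_2) = 0xCDFD22
s_5 = InvRound(s_4, k_1) = 0xCB51AF
s_6 = InvRound(s_5, k_0) = 0x80564B

0x80564B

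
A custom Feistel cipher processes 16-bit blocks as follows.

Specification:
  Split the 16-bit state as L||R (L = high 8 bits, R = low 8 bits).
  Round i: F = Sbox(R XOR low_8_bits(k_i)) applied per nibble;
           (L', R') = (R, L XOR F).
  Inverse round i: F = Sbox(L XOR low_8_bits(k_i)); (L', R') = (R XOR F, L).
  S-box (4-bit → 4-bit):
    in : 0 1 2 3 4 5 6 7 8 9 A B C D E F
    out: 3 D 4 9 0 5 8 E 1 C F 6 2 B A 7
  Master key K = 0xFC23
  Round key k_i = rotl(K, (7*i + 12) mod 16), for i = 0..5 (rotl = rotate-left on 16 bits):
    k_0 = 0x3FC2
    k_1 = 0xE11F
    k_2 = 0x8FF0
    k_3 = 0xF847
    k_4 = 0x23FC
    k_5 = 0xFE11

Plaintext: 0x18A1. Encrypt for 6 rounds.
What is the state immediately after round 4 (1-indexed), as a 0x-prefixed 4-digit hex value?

s_0 = plaintext = 0x18A1
s_1 = Round(s_0, k_0) = 0xA191
s_2 = Round(s_1, k_1) = 0x91BB
s_3 = Round(s_2, k_2) = 0xBB97
s_4 = Round(s_3, k_3) = 0x9708
s_5 = Round(s_4, k_4) = 0x08E7
s_6 = Round(s_5, k_5) = 0xE770

0x9708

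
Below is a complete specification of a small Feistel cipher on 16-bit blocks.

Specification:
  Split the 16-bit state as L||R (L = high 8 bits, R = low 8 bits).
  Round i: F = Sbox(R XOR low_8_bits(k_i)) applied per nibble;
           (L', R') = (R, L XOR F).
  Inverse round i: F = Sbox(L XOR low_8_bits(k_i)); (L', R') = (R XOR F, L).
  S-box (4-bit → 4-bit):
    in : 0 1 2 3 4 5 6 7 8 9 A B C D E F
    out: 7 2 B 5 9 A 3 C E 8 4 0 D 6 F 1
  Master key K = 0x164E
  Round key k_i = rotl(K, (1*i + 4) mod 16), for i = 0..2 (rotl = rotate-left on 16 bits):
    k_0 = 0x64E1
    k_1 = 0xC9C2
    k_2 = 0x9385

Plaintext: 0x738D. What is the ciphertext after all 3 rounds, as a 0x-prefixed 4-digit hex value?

s_0 = plaintext = 0x738D
s_1 = Round(s_0, k_0) = 0x8D4E
s_2 = Round(s_1, k_1) = 0x4E60
s_3 = Round(s_2, k_2) = 0x60B4

0x60B4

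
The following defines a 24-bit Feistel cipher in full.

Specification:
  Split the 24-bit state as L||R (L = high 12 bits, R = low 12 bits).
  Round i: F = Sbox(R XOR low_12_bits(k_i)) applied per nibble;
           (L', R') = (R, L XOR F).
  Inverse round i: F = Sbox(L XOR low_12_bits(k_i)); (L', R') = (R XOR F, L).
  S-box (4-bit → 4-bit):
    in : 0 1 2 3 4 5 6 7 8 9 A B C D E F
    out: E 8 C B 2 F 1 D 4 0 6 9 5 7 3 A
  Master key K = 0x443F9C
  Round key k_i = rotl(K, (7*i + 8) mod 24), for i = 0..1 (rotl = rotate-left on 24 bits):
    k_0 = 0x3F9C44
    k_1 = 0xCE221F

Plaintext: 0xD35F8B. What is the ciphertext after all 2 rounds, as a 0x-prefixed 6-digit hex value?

0x66FD55

s_0 = plaintext = 0xD35F8B
s_1 = Round(s_0, k_0) = 0xF8B66F
s_2 = Round(s_1, k_1) = 0x66FD55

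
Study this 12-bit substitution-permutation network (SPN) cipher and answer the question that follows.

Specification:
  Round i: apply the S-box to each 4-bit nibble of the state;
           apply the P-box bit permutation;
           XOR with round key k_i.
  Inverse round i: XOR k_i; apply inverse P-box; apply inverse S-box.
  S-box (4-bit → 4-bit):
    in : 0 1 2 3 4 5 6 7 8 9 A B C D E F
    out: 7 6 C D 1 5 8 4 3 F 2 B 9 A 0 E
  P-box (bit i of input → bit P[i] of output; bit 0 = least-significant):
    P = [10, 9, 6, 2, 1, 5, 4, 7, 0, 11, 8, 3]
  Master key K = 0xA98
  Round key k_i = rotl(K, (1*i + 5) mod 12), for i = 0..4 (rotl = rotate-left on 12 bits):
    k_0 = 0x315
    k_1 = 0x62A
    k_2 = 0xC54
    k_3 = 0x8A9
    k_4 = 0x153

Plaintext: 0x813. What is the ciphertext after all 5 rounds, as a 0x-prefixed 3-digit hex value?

s_0 = plaintext = 0x813
s_1 = Round(s_0, k_0) = 0xF60
s_2 = Round(s_1, k_1) = 0x9E2
s_3 = Round(s_2, k_2) = 0x519
s_4 = Round(s_3, k_3) = 0xFDC
s_5 = Round(s_4, k_4) = 0xCFF

0xCFF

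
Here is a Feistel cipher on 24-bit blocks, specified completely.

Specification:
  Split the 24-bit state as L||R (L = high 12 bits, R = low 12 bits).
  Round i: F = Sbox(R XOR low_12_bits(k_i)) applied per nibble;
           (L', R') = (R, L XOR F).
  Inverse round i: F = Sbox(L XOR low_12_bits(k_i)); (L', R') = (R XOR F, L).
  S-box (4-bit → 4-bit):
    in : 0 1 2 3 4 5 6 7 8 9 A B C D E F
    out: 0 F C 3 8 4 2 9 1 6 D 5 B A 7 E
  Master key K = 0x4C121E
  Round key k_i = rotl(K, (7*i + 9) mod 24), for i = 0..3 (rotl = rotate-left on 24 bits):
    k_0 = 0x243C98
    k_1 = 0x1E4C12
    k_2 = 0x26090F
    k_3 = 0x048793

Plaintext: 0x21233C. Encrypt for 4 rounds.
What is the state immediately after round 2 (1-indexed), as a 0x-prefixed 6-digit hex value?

0xCCA39D

s_0 = plaintext = 0x21233C
s_1 = Round(s_0, k_0) = 0x33CCCA
s_2 = Round(s_1, k_1) = 0xCCA39D
s_3 = Round(s_2, k_2) = 0x39D1A6
s_4 = Round(s_3, k_3) = 0x1A61A9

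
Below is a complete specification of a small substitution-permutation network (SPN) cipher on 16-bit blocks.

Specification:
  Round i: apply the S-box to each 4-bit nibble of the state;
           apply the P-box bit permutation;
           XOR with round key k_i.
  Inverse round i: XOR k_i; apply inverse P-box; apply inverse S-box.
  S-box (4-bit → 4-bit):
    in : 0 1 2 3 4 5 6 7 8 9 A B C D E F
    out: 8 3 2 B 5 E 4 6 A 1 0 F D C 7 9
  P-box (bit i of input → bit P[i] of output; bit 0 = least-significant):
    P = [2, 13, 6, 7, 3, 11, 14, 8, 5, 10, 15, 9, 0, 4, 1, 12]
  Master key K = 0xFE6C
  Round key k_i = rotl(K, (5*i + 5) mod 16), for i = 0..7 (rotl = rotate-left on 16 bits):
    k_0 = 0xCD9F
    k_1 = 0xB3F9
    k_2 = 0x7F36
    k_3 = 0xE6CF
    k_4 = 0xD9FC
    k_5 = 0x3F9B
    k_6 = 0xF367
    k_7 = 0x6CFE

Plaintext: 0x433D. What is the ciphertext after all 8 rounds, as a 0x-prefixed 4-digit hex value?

s_0 = plaintext = 0x433D
s_1 = Round(s_0, k_0) = 0xC274
s_2 = Round(s_1, k_1) = 0xEFBE
s_3 = Round(s_2, k_2) = 0x1449
s_4 = Round(s_3, k_3) = 0x26F2
s_5 = Round(s_4, k_4) = 0x78E4
s_6 = Round(s_5, k_5) = 0x71C5
s_7 = Round(s_6, k_6) = 0x969D
s_8 = Round(s_7, k_7) = 0xEC37

0xEC37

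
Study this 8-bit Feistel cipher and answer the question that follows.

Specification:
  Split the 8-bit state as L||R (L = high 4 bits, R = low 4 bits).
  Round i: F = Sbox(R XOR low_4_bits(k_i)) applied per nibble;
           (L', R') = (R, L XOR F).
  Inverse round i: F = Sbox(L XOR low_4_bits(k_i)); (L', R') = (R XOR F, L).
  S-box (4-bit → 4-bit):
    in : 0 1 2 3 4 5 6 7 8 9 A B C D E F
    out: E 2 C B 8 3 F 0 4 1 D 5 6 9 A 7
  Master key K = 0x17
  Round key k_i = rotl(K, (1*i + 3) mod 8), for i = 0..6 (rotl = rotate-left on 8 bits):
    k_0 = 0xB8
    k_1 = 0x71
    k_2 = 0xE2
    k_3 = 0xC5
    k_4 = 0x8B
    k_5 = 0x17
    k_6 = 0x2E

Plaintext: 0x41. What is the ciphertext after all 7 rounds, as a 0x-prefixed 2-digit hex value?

s_0 = plaintext = 0x41
s_1 = Round(s_0, k_0) = 0x15
s_2 = Round(s_1, k_1) = 0x59
s_3 = Round(s_2, k_2) = 0x90
s_4 = Round(s_3, k_3) = 0x0A
s_5 = Round(s_4, k_4) = 0xA2
s_6 = Round(s_5, k_5) = 0x29
s_7 = Round(s_6, k_6) = 0x92

0x92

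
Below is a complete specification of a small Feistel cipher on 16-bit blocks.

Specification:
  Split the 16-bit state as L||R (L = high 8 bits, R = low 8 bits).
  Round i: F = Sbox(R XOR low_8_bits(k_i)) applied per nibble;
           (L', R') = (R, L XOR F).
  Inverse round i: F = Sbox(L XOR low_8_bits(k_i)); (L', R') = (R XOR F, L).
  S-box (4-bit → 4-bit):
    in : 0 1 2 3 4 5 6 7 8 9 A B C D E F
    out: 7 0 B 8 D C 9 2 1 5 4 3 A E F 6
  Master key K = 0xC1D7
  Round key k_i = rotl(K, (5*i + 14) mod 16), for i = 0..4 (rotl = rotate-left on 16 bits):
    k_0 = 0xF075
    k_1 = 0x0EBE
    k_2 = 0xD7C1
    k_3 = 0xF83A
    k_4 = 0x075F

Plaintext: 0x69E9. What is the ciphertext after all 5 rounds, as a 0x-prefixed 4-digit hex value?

s_0 = plaintext = 0x69E9
s_1 = Round(s_0, k_0) = 0xE933
s_2 = Round(s_1, k_1) = 0x33F7
s_3 = Round(s_2, k_2) = 0xF7BA
s_4 = Round(s_3, k_3) = 0xBAE0
s_5 = Round(s_4, k_4) = 0xE08C

0xE08C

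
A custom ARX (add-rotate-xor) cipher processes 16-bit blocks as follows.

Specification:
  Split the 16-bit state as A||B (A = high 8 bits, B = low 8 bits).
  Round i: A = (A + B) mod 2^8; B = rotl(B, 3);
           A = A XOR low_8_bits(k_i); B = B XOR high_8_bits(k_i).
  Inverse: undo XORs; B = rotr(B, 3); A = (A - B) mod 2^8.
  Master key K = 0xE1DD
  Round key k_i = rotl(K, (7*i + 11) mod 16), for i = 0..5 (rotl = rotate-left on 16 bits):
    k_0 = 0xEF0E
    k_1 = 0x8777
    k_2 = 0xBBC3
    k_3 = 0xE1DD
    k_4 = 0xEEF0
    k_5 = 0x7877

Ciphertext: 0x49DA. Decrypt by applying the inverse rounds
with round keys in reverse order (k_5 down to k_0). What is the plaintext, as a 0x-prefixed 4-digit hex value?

s_0 = ciphertext = 0x49DA
s_1 = InvRound(s_0, k_5) = 0xEA54
s_2 = InvRound(s_1, k_4) = 0xC357
s_3 = InvRound(s_2, k_3) = 0x48D6
s_4 = InvRound(s_3, k_2) = 0xDEAD
s_5 = InvRound(s_4, k_1) = 0x6445
s_6 = InvRound(s_5, k_0) = 0x1555

0x1555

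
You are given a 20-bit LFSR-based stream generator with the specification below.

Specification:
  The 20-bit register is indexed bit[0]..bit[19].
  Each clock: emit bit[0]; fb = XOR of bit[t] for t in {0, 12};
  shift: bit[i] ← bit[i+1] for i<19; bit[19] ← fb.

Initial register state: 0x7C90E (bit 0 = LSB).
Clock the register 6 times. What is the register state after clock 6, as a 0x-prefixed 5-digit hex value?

reg_0 = 0x7C90E
clock 1: out=0, reg = 0x3E487
clock 2: out=1, reg = 0x9F243
clock 3: out=1, reg = 0x4F921
clock 4: out=1, reg = 0x27C90
clock 5: out=0, reg = 0x93E48
clock 6: out=0, reg = 0xC9F24

0xC9F24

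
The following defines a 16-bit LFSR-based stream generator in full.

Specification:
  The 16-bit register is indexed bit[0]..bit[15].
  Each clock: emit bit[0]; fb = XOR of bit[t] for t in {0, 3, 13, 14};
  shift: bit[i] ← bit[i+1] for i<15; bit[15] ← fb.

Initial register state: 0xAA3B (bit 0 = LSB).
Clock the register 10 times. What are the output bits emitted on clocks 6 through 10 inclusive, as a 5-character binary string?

reg_0 = 0xAA3B
clock 1: out=1, reg = 0xD51D
clock 2: out=1, reg = 0xEA8E
clock 3: out=0, reg = 0xF547
clock 4: out=1, reg = 0xFAA3
clock 5: out=1, reg = 0xFD51
clock 6: out=1, reg = 0xFEA8
clock 7: out=0, reg = 0xFF54
clock 8: out=0, reg = 0x7FAA
clock 9: out=0, reg = 0xBFD5
clock 10: out=1, reg = 0x5FEA

10001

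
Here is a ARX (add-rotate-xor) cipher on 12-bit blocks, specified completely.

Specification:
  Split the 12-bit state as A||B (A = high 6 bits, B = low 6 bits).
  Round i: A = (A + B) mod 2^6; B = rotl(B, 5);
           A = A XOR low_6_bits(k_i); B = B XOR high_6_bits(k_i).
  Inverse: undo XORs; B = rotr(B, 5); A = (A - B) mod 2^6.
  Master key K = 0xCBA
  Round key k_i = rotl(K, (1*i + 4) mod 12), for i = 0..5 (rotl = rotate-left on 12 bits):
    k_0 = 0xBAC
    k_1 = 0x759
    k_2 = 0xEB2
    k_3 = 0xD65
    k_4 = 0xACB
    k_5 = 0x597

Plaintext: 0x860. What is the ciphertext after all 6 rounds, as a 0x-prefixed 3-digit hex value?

s_0 = plaintext = 0x860
s_1 = Round(s_0, k_0) = 0xB7E
s_2 = Round(s_1, k_1) = 0xC82
s_3 = Round(s_2, k_2) = 0x1BB
s_4 = Round(s_3, k_3) = 0x908
s_5 = Round(s_4, k_4) = 0x9EF
s_6 = Round(s_5, k_5) = 0x061

0x061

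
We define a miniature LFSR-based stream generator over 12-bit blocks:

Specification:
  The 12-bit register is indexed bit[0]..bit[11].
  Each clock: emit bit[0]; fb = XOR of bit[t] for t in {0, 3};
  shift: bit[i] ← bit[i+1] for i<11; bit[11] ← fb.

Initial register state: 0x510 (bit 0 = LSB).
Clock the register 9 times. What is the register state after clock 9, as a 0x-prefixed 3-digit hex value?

0xD92

reg_0 = 0x510
clock 1: out=0, reg = 0x288
clock 2: out=0, reg = 0x944
clock 3: out=0, reg = 0x4A2
clock 4: out=0, reg = 0x251
clock 5: out=1, reg = 0x928
clock 6: out=0, reg = 0xC94
clock 7: out=0, reg = 0x64A
clock 8: out=0, reg = 0xB25
clock 9: out=1, reg = 0xD92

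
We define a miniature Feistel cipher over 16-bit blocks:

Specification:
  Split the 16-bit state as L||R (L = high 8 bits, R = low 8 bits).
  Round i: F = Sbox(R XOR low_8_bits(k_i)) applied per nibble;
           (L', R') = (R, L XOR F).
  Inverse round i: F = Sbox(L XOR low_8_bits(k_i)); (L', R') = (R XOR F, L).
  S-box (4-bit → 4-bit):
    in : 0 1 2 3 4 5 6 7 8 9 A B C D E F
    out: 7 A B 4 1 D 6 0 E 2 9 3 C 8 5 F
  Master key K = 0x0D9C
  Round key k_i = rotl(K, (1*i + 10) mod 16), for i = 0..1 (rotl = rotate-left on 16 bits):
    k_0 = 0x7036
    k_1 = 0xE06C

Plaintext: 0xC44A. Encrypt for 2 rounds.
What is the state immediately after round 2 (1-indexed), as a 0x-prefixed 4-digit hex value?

0xC8DB

s_0 = plaintext = 0xC44A
s_1 = Round(s_0, k_0) = 0x4AC8
s_2 = Round(s_1, k_1) = 0xC8DB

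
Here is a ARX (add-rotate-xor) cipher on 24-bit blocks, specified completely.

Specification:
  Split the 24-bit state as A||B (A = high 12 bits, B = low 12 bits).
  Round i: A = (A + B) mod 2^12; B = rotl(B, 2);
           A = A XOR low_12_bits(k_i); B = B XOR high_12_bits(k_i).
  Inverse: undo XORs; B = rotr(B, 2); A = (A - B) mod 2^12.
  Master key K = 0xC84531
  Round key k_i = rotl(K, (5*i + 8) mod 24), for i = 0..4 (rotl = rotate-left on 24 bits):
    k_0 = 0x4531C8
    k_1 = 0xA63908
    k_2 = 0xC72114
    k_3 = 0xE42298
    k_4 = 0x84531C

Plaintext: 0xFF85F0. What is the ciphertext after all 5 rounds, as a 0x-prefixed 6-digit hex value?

s_0 = plaintext = 0xFF85F0
s_1 = Round(s_0, k_0) = 0x420392
s_2 = Round(s_1, k_1) = 0xEBA42B
s_3 = Round(s_2, k_2) = 0x3F1CDF
s_4 = Round(s_3, k_3) = 0x248D3D
s_5 = Round(s_4, k_4) = 0xC99CB2

0xC99CB2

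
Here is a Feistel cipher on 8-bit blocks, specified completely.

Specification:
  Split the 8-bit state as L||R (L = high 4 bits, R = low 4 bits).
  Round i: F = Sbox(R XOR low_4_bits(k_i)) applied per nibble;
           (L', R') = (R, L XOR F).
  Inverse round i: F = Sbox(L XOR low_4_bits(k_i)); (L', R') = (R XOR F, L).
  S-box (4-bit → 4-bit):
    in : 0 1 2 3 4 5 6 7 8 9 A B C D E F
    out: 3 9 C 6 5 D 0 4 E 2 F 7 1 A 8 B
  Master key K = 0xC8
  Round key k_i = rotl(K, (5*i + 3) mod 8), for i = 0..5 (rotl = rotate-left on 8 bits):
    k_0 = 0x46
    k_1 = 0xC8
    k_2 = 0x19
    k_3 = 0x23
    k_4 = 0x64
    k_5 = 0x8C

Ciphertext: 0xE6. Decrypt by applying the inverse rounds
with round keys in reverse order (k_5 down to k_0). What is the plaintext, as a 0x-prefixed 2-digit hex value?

0x77

s_0 = ciphertext = 0xE6
s_1 = InvRound(s_0, k_5) = 0xAE
s_2 = InvRound(s_1, k_4) = 0x6A
s_3 = InvRound(s_2, k_3) = 0x76
s_4 = InvRound(s_3, k_2) = 0xE7
s_5 = InvRound(s_4, k_1) = 0x7E
s_6 = InvRound(s_5, k_0) = 0x77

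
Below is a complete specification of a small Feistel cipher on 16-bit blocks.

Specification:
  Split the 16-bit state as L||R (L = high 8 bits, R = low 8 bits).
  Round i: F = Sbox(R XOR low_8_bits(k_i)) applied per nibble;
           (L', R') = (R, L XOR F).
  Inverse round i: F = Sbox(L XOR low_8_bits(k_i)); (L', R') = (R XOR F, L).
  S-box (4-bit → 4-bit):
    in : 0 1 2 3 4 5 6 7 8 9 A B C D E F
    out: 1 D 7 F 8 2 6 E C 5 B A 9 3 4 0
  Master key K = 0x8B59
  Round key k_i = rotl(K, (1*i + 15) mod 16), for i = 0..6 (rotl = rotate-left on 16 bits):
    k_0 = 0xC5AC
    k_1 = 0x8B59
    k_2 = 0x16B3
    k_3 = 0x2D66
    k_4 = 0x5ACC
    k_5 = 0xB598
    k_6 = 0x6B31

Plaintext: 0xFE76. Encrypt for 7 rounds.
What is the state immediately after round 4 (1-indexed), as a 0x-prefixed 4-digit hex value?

s_0 = plaintext = 0xFE76
s_1 = Round(s_0, k_0) = 0x76C5
s_2 = Round(s_1, k_1) = 0xC52F
s_3 = Round(s_2, k_2) = 0x2F9C
s_4 = Round(s_3, k_3) = 0x9C24
s_5 = Round(s_4, k_4) = 0x24D0
s_6 = Round(s_5, k_5) = 0xD0A8
s_7 = Round(s_6, k_6) = 0xA885

0x9C24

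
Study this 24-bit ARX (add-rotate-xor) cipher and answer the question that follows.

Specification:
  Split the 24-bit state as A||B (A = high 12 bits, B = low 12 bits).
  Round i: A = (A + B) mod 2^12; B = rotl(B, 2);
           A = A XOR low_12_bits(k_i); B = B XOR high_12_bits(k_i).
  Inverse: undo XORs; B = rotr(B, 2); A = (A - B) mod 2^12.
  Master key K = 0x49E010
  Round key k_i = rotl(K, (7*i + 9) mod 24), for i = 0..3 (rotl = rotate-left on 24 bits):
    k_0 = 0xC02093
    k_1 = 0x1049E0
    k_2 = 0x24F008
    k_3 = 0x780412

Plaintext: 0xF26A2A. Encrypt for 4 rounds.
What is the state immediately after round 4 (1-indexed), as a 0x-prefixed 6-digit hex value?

s_0 = plaintext = 0xF26A2A
s_1 = Round(s_0, k_0) = 0x9C34A8
s_2 = Round(s_1, k_1) = 0x78B3A5
s_3 = Round(s_2, k_2) = 0xB38CDB
s_4 = Round(s_3, k_3) = 0xC014EF

0xC014EF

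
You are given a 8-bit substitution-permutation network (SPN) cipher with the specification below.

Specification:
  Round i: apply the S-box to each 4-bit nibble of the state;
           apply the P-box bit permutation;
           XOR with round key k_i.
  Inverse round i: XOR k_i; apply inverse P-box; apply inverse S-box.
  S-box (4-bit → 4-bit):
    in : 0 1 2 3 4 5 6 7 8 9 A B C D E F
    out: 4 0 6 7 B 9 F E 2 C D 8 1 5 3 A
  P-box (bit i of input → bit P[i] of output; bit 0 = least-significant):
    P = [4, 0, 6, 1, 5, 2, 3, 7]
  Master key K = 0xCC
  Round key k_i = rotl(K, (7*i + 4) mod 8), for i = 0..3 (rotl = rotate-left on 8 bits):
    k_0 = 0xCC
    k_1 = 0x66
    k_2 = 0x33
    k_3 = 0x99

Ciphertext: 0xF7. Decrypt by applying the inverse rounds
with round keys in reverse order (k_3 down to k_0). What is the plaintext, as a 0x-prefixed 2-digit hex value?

0x6A

s_0 = ciphertext = 0xF7
s_1 = InvRound(s_0, k_3) = 0x39
s_2 = InvRound(s_1, k_2) = 0x0B
s_3 = InvRound(s_2, k_1) = 0x32
s_4 = InvRound(s_3, k_0) = 0x6A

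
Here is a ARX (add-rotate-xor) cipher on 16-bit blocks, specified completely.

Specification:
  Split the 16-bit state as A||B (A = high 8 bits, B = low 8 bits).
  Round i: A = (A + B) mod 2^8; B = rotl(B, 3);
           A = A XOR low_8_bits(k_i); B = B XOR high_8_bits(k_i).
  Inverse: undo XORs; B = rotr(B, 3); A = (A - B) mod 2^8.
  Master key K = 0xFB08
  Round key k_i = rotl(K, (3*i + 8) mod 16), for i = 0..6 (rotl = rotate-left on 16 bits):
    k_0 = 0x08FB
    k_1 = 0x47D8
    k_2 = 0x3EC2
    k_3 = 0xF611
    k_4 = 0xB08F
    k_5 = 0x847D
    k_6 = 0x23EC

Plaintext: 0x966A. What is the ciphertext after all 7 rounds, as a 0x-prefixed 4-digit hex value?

0xB2EB

s_0 = plaintext = 0x966A
s_1 = Round(s_0, k_0) = 0xFB5B
s_2 = Round(s_1, k_1) = 0x8E9D
s_3 = Round(s_2, k_2) = 0xE9D2
s_4 = Round(s_3, k_3) = 0xAA60
s_5 = Round(s_4, k_4) = 0x85B3
s_6 = Round(s_5, k_5) = 0x4519
s_7 = Round(s_6, k_6) = 0xB2EB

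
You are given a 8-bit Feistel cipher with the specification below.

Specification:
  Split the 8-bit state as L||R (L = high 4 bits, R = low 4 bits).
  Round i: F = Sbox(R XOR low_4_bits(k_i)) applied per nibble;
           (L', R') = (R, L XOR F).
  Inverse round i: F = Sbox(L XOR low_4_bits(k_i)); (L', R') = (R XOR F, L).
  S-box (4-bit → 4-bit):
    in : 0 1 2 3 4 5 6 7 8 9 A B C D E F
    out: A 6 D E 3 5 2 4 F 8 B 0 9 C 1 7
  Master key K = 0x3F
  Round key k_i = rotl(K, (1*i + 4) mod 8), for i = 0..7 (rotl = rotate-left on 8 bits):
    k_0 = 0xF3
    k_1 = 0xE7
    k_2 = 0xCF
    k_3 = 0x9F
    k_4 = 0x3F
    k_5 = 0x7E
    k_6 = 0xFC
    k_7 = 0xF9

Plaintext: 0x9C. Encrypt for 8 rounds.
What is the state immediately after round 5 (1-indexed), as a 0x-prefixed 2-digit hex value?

s_0 = plaintext = 0x9C
s_1 = Round(s_0, k_0) = 0xCE
s_2 = Round(s_1, k_1) = 0xE4
s_3 = Round(s_2, k_2) = 0x4E
s_4 = Round(s_3, k_3) = 0xE2
s_5 = Round(s_4, k_4) = 0x22
s_6 = Round(s_5, k_5) = 0x2B
s_7 = Round(s_6, k_6) = 0xB6
s_8 = Round(s_7, k_7) = 0x6C

0x22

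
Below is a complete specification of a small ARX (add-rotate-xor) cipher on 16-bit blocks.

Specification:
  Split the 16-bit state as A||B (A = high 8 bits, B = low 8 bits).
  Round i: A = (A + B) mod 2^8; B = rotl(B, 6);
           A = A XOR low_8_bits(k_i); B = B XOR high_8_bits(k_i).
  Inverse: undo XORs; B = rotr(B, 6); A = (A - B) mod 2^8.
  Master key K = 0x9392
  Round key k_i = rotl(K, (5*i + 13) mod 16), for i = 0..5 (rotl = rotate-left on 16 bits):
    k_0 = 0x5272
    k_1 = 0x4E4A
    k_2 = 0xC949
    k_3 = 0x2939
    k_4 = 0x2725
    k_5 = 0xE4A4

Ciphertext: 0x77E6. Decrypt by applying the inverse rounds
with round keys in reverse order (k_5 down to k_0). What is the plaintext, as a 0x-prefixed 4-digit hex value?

s_0 = ciphertext = 0x77E6
s_1 = InvRound(s_0, k_5) = 0xCB08
s_2 = InvRound(s_1, k_4) = 0x32BC
s_3 = InvRound(s_2, k_3) = 0xB556
s_4 = InvRound(s_3, k_2) = 0x7E7E
s_5 = InvRound(s_4, k_1) = 0x74C0
s_6 = InvRound(s_5, k_0) = 0xBC4A

0xBC4A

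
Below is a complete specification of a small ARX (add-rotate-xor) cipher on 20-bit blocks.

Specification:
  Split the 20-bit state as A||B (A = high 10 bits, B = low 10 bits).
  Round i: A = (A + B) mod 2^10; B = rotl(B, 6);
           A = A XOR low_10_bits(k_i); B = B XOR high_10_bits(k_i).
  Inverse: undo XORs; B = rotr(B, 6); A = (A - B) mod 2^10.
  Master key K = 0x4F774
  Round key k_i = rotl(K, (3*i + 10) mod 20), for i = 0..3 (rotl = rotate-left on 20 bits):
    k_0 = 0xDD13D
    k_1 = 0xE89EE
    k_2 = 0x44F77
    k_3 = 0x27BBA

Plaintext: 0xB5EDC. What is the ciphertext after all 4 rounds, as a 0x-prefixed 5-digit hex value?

s_0 = plaintext = 0xB5EDC
s_1 = Round(s_0, k_0) = 0x23859
s_2 = Round(s_1, k_1) = 0x425E7
s_3 = Round(s_2, k_2) = 0x61CCD
s_4 = Round(s_3, k_3) = 0x7BBD2

0x7BBD2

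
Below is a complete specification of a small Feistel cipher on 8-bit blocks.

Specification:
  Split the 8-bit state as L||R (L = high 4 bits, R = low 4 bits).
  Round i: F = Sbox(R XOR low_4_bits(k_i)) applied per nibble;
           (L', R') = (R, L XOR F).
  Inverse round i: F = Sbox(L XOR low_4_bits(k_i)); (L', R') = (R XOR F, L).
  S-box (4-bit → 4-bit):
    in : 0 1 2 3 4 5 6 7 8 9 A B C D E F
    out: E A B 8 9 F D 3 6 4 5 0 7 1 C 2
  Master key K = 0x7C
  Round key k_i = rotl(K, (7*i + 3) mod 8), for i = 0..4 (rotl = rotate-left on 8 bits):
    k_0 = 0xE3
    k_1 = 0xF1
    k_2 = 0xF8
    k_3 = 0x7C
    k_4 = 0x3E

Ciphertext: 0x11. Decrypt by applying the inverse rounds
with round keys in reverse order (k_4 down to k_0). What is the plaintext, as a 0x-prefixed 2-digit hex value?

0x38

s_0 = ciphertext = 0x11
s_1 = InvRound(s_0, k_4) = 0x31
s_2 = InvRound(s_1, k_3) = 0x33
s_3 = InvRound(s_2, k_2) = 0x33
s_4 = InvRound(s_3, k_1) = 0x83
s_5 = InvRound(s_4, k_0) = 0x38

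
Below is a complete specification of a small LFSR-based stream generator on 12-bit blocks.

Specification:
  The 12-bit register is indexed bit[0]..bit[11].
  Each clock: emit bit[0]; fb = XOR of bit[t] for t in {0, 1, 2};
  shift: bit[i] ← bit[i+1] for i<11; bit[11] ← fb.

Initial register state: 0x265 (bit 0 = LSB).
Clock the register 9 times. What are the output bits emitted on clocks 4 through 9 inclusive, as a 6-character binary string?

reg_0 = 0x265
clock 1: out=1, reg = 0x132
clock 2: out=0, reg = 0x899
clock 3: out=1, reg = 0xC4C
clock 4: out=0, reg = 0xE26
clock 5: out=0, reg = 0x713
clock 6: out=1, reg = 0x389
clock 7: out=1, reg = 0x9C4
clock 8: out=0, reg = 0xCE2
clock 9: out=0, reg = 0xE71

001100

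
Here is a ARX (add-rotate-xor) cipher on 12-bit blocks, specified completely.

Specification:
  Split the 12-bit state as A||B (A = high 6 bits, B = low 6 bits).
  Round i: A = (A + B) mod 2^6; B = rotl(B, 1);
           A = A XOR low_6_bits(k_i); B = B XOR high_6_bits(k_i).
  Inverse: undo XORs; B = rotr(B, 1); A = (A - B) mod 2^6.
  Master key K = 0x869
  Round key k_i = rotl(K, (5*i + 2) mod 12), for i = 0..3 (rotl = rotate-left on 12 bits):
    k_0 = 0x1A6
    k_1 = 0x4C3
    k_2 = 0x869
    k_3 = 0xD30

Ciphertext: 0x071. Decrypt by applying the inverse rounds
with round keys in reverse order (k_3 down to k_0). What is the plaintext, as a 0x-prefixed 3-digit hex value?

0x72F

s_0 = ciphertext = 0x071
s_1 = InvRound(s_0, k_3) = 0x3E2
s_2 = InvRound(s_1, k_2) = 0x161
s_3 = InvRound(s_2, k_1) = 0xB59
s_4 = InvRound(s_3, k_0) = 0x72F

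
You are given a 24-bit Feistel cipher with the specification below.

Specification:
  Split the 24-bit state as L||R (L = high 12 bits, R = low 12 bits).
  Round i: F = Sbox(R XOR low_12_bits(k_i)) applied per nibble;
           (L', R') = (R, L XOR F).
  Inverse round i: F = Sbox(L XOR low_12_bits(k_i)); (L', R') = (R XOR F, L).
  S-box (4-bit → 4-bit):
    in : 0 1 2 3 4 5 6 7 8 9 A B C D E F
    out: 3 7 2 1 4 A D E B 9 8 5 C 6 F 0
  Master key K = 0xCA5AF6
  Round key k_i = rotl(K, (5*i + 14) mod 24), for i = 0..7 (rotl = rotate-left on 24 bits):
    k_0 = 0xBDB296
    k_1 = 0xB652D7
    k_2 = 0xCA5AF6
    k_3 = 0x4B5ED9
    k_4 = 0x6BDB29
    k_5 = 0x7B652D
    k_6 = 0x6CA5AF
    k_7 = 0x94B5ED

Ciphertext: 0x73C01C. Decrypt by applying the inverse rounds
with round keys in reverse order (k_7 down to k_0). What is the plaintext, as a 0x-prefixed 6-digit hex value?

s_0 = ciphertext = 0x73C01C
s_1 = InvRound(s_0, k_7) = 0x27B73C
s_2 = InvRound(s_1, k_6) = 0x95827B
s_3 = InvRound(s_2, k_5) = 0xE91958
s_4 = InvRound(s_3, k_4) = 0x303E91
s_5 = InvRound(s_4, k_3) = 0x8F9303
s_6 = InvRound(s_5, k_2) = 0x1338F9
s_7 = InvRound(s_6, k_1) = 0x90D133
s_8 = InvRound(s_7, k_0) = 0x4A690D

0x4A690D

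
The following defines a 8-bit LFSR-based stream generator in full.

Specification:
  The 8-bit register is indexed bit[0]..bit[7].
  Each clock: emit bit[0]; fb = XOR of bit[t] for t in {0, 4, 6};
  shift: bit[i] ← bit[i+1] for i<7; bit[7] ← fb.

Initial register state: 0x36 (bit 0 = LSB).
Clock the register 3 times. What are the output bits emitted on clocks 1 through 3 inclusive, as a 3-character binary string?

reg_0 = 0x36
clock 1: out=0, reg = 0x9B
clock 2: out=1, reg = 0x4D
clock 3: out=1, reg = 0x26

011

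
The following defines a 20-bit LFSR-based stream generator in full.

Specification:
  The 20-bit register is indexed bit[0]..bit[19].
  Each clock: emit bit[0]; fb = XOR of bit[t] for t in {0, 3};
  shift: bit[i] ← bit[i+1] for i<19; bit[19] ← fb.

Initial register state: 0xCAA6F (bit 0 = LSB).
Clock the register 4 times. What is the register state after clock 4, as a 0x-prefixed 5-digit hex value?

0x2CAA6

reg_0 = 0xCAA6F
clock 1: out=1, reg = 0x65537
clock 2: out=1, reg = 0xB2A9B
clock 3: out=1, reg = 0x5954D
clock 4: out=1, reg = 0x2CAA6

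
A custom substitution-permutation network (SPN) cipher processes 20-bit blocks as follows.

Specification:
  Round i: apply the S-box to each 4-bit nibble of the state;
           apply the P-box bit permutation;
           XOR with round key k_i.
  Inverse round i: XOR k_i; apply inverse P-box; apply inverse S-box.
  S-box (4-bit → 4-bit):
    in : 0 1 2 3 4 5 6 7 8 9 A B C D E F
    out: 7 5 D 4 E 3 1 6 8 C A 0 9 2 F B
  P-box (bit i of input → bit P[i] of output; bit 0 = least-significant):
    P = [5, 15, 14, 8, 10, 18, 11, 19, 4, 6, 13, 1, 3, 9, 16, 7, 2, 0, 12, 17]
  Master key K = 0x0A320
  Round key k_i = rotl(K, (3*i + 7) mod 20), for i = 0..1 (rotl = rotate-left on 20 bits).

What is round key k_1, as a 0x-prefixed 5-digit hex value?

0xC8028

K = 0x0A320
k_0 = rotl(K, (3*0+7) mod 20) = rotl(K, 7) = 0x19005
k_1 = rotl(K, (3*1+7) mod 20) = rotl(K, 10) = 0xC8028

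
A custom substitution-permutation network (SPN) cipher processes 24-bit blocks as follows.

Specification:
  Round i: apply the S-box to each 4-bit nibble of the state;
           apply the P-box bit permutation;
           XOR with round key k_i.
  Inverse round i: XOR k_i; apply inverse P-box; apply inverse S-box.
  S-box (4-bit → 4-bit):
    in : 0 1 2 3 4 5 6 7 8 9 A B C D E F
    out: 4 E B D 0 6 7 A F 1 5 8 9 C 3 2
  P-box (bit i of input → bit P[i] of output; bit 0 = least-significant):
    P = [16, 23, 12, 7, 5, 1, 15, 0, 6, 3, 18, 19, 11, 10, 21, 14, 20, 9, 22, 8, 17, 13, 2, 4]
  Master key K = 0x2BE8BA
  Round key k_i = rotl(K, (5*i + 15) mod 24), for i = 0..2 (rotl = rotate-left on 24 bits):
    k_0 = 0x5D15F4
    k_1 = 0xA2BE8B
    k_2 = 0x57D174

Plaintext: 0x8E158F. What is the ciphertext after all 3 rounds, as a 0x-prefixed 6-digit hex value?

0x4C4852

s_0 = plaintext = 0x8E158F
s_1 = Round(s_0, k_0) = 0xEBF3CB
s_2 = Round(s_1, k_1) = 0xAC9B6A
s_3 = Round(s_2, k_2) = 0x4C4852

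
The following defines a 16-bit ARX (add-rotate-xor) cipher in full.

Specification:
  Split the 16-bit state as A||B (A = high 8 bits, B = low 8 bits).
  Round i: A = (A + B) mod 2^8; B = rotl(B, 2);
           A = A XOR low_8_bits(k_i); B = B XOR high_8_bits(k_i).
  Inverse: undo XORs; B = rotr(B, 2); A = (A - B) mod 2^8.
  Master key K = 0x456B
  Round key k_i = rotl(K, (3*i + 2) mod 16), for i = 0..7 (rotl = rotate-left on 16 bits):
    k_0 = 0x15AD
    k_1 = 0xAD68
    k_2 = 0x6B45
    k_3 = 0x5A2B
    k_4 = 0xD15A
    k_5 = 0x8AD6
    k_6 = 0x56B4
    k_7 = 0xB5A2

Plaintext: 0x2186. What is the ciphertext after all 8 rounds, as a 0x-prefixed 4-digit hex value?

0x0ADE

s_0 = plaintext = 0x2186
s_1 = Round(s_0, k_0) = 0x0A0F
s_2 = Round(s_1, k_1) = 0x7191
s_3 = Round(s_2, k_2) = 0x472D
s_4 = Round(s_3, k_3) = 0x5FEE
s_5 = Round(s_4, k_4) = 0x176A
s_6 = Round(s_5, k_5) = 0x5723
s_7 = Round(s_6, k_6) = 0xCEDA
s_8 = Round(s_7, k_7) = 0x0ADE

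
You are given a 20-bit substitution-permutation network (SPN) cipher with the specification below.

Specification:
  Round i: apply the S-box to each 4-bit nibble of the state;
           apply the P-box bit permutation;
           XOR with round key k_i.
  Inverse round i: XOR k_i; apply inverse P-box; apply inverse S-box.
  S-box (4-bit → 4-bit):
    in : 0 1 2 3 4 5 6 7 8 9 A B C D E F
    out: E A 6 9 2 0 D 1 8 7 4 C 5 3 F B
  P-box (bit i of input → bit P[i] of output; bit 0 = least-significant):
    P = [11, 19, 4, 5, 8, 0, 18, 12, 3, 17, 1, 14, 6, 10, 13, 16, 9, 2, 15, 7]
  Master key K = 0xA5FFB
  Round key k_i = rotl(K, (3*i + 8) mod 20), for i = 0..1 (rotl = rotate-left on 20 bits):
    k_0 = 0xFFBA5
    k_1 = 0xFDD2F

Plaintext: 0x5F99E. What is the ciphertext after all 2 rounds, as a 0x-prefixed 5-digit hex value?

s_0 = plaintext = 0x5F99E
s_1 = Round(s_0, k_0) = 0x0F6DE
s_2 = Round(s_1, k_1) = 0x610D0

0x610D0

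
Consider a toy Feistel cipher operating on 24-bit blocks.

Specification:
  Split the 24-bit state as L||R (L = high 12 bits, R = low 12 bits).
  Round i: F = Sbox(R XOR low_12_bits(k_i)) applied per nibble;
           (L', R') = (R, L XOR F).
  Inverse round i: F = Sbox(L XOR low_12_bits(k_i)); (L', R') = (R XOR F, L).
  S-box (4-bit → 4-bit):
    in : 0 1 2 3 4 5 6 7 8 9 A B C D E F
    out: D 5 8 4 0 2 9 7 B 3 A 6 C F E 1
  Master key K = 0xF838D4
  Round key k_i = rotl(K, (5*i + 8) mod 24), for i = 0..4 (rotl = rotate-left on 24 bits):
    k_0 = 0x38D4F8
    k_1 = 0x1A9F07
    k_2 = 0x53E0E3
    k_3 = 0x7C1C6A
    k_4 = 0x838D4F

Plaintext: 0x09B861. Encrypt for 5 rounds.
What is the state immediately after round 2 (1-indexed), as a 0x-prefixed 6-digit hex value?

0xCA8CC0

s_0 = plaintext = 0x09B861
s_1 = Round(s_0, k_0) = 0x861CA8
s_2 = Round(s_1, k_1) = 0xCA8CC0
s_3 = Round(s_2, k_2) = 0xCC002C
s_4 = Round(s_3, k_3) = 0x02C0C9
s_5 = Round(s_4, k_4) = 0x0C9F95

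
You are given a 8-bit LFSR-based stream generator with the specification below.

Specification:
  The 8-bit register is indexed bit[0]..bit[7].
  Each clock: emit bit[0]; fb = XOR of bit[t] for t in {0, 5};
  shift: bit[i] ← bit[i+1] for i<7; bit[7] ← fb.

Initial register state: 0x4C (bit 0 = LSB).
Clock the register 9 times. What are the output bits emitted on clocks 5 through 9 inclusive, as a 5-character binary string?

00100

reg_0 = 0x4C
clock 1: out=0, reg = 0x26
clock 2: out=0, reg = 0x93
clock 3: out=1, reg = 0xC9
clock 4: out=1, reg = 0xE4
clock 5: out=0, reg = 0xF2
clock 6: out=0, reg = 0xF9
clock 7: out=1, reg = 0x7C
clock 8: out=0, reg = 0xBE
clock 9: out=0, reg = 0xDF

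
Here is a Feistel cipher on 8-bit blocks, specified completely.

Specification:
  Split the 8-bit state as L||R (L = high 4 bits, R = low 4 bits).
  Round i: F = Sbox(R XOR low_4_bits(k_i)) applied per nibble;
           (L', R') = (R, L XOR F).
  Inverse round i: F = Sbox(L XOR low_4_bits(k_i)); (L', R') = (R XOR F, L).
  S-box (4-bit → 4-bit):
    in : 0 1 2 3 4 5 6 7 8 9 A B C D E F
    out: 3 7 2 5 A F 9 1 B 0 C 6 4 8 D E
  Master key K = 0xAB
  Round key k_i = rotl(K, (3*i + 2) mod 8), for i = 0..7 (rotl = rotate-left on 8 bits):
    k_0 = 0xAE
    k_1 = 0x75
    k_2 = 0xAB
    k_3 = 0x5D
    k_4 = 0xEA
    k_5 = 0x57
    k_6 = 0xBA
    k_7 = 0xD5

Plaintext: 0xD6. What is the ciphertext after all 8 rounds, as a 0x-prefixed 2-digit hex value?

0x4E

s_0 = plaintext = 0xD6
s_1 = Round(s_0, k_0) = 0x66
s_2 = Round(s_1, k_1) = 0x63
s_3 = Round(s_2, k_2) = 0x3D
s_4 = Round(s_3, k_3) = 0xD0
s_5 = Round(s_4, k_4) = 0x01
s_6 = Round(s_5, k_5) = 0x19
s_7 = Round(s_6, k_6) = 0x94
s_8 = Round(s_7, k_7) = 0x4E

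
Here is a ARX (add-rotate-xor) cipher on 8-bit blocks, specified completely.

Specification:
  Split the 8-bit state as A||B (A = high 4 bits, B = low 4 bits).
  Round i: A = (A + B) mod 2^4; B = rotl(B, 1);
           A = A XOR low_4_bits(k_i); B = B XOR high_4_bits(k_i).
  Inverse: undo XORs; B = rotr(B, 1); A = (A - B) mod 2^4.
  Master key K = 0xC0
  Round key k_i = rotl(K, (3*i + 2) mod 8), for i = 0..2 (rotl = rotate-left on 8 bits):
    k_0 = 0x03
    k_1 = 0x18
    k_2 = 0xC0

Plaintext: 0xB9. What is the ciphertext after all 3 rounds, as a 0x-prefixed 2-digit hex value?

s_0 = plaintext = 0xB9
s_1 = Round(s_0, k_0) = 0x73
s_2 = Round(s_1, k_1) = 0x27
s_3 = Round(s_2, k_2) = 0x92

0x92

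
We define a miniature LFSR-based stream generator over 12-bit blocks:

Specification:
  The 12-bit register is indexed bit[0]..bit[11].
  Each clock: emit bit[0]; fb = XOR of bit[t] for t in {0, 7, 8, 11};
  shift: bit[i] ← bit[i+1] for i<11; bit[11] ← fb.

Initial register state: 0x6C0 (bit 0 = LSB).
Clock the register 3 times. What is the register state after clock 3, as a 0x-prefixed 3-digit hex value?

reg_0 = 0x6C0
clock 1: out=0, reg = 0xB60
clock 2: out=0, reg = 0x5B0
clock 3: out=0, reg = 0x2D8

0x2D8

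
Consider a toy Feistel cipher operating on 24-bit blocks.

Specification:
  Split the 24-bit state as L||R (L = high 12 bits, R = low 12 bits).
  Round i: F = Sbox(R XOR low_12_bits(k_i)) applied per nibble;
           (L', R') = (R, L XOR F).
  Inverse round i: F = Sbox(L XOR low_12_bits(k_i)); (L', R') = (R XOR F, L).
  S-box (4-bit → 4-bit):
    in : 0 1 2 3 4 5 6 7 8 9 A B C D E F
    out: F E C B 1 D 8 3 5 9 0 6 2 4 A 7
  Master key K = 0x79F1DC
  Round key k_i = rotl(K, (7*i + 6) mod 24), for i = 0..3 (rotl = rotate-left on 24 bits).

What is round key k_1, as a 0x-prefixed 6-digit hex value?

K = 0x79F1DC
k_0 = rotl(K, (7*0+6) mod 24) = rotl(K, 6) = 0x7C771E
k_1 = rotl(K, (7*1+6) mod 24) = rotl(K, 13) = 0x3B8F3E

0x3B8F3E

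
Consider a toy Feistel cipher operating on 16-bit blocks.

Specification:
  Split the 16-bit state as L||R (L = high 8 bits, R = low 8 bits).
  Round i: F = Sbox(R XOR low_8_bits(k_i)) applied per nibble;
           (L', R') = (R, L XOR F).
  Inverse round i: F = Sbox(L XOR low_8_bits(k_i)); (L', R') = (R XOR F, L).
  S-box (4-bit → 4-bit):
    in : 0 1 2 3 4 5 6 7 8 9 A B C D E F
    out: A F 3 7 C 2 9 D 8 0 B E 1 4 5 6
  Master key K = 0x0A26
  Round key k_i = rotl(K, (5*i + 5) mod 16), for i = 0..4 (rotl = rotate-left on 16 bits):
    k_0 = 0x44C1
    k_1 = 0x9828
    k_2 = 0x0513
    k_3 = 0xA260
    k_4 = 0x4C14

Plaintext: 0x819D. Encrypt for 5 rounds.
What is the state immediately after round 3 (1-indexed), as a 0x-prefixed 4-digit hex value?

0x1509

s_0 = plaintext = 0x819D
s_1 = Round(s_0, k_0) = 0x9DA0
s_2 = Round(s_1, k_1) = 0xA015
s_3 = Round(s_2, k_2) = 0x1509
s_4 = Round(s_3, k_3) = 0x0985
s_5 = Round(s_4, k_4) = 0x8506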